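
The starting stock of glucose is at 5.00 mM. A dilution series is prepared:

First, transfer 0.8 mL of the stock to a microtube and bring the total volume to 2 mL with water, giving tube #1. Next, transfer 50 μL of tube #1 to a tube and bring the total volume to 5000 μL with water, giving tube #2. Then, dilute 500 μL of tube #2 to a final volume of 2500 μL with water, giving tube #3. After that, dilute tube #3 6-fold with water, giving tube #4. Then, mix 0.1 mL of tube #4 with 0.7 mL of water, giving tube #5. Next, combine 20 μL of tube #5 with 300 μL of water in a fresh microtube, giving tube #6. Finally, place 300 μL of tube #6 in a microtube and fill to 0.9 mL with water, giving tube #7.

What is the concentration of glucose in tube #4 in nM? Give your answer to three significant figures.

Step 1: 0.8 mL brought to 2 mL → factor 2/0.8 = 2.5
Step 2: 50 μL brought to 5000 μL → factor 5000/50 = 100
Step 3: 500 μL brought to 2500 μL → factor 2500/500 = 5
Step 4: 6-fold → factor 6
Dilution factor through tube #4 = 2.5 × 100 × 5 × 6 = 7500
[tube #4] = 5.00 mM / 7500 = 0.0006667 mM = 667 nM

667 nM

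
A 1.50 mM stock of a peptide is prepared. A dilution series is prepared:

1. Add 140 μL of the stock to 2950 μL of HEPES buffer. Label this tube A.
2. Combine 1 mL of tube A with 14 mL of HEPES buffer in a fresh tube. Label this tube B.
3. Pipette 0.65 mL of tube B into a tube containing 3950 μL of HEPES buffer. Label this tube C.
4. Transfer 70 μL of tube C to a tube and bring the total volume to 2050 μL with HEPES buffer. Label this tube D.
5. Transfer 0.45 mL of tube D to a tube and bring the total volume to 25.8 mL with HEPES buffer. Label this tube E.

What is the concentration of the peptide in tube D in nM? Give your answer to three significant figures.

21.9 nM

Step 1: 140 μL + 2950 μL = 3090 μL total → factor 3090/140 = 22.071
Step 2: 1 mL + 14 mL = 15 mL total → factor 15/1 = 15
Step 3: 0.65 mL + 3950 μL = 4.6 mL total → factor 4.6/0.65 = 7.0769
Step 4: 70 μL brought to 2050 μL → factor 2050/70 = 29.286
Dilution factor through tube D = 22.071 × 15 × 7.0769 × 29.286 = 68615
[tube D] = 1.50 mM / 68615 = 2.186 × 10^-5 mM = 21.9 nM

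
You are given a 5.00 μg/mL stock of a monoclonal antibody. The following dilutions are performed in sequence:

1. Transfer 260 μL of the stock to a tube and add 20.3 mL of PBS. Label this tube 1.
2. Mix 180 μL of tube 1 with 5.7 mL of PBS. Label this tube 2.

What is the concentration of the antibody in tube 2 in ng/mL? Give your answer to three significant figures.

1.94 ng/mL

Step 1: 260 μL + 20.3 mL = 20560 μL total → factor 20560/260 = 79.077
Step 2: 180 μL + 5.7 mL = 5880 μL total → factor 5880/180 = 32.667
Overall dilution factor = 79.077 × 32.667 = 2583.2
Final = 5.00 μg/mL / 2583.2 = 0.001936 μg/mL = 1.94 ng/mL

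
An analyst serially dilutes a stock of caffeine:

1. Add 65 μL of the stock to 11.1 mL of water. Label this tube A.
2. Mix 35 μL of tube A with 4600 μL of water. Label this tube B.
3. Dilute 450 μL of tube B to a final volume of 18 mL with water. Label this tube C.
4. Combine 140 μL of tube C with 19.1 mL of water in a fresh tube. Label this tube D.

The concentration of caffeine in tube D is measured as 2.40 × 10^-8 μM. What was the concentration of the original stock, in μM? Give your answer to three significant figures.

3.00 μM

Step 1: 65 μL + 11.1 mL = 11165 μL total → factor 11165/65 = 171.77
Step 2: 35 μL + 4600 μL = 4635 μL total → factor 4635/35 = 132.43
Step 3: 450 μL brought to 18 mL → factor 18000/450 = 40
Step 4: 140 μL + 19.1 mL = 19240 μL total → factor 19240/140 = 137.43
Overall dilution factor = 171.77 × 132.43 × 40 × 137.43 = 1.2504 × 10^8
Stock = 2.40 × 10^-8 μM × 1.2504 × 10^8 = 3.00 μM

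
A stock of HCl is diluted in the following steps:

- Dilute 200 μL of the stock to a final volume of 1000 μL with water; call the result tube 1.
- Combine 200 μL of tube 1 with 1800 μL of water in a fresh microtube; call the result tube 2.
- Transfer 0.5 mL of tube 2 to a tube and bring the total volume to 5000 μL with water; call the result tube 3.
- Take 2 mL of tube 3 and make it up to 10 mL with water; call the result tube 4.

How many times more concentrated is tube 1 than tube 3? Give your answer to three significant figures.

100

Step 1: 200 μL brought to 1000 μL → factor 1000/200 = 5
Step 2: 200 μL + 1800 μL = 2000 μL total → factor 2000/200 = 10
Step 3: 0.5 mL brought to 5000 μL → factor 5/0.5 = 10
Dilution factor to tube 1 = 5; to tube 3 = 500
[tube 1]/[tube 3] = (factor to tube 3)/(factor to tube 1) = 500/5 = 100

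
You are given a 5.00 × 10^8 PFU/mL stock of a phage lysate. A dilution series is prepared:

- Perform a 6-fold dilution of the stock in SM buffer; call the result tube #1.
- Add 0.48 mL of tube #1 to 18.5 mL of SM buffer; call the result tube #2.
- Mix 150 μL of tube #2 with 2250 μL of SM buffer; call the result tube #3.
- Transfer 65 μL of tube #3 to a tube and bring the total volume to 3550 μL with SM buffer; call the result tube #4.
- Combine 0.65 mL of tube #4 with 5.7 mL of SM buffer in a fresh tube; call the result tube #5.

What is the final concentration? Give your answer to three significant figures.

247 PFU/mL

Step 1: 6-fold → factor 6
Step 2: 0.48 mL + 18.5 mL = 18.98 mL total → factor 18.98/0.48 = 39.542
Step 3: 150 μL + 2250 μL = 2400 μL total → factor 2400/150 = 16
Step 4: 65 μL brought to 3550 μL → factor 3550/65 = 54.615
Step 5: 0.65 mL + 5.7 mL = 6.35 mL total → factor 6.35/0.65 = 9.7692
Overall dilution factor = 6 × 39.542 × 16 × 54.615 × 9.7692 = 2.0254 × 10^6
Final = 5.00 × 10^8 PFU/mL / 2.0254 × 10^6 = 247 PFU/mL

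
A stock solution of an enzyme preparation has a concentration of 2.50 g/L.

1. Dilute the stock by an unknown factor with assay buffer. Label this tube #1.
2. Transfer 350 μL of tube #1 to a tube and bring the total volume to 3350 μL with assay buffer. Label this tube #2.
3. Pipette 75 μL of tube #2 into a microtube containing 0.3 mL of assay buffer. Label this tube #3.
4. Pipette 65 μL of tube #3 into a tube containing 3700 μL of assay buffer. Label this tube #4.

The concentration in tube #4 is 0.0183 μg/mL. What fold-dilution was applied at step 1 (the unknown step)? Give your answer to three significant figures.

49.3-fold

Step 1: unknown factor x
Step 2: 350 μL brought to 3350 μL → factor 3350/350 = 9.5714
Step 3: 75 μL + 0.3 mL = 375 μL total → factor 375/75 = 5
Step 4: 65 μL + 3700 μL = 3765 μL total → factor 3765/65 = 57.923
Product of known-step factors = 2772
Overall factor = 2.50 g/L / (0.0183 μg/mL) = 1.3661 × 10^5
x = 1.3661 × 10^5 / 2772 = 49.3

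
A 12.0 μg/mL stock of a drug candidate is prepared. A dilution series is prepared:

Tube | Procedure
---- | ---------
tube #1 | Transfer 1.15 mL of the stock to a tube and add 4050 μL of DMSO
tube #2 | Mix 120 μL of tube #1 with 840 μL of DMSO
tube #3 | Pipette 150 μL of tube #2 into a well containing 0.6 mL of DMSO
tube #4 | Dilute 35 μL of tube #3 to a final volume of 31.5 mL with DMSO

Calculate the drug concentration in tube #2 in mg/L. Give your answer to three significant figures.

0.332 mg/L

Step 1: 1.15 mL + 4050 μL = 5.2 mL total → factor 5.2/1.15 = 4.5217
Step 2: 120 μL + 840 μL = 960 μL total → factor 960/120 = 8
Dilution factor through tube #2 = 4.5217 × 8 = 36.174
[tube #2] = 12.0 μg/mL / 36.174 = 0.3317 μg/mL = 0.332 mg/L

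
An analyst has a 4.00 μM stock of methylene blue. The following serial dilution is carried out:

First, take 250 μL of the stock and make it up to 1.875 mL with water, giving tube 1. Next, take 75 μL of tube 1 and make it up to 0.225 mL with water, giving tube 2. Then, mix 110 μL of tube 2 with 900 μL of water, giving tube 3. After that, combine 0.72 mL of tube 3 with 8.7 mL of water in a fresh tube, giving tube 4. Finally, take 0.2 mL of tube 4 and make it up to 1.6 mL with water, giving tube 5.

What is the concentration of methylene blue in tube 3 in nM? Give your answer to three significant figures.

Step 1: 250 μL brought to 1.875 mL → factor 1875/250 = 7.5
Step 2: 75 μL brought to 0.225 mL → factor 225/75 = 3
Step 3: 110 μL + 900 μL = 1010 μL total → factor 1010/110 = 9.1818
Dilution factor through tube 3 = 7.5 × 3 × 9.1818 = 206.59
[tube 3] = 4.00 μM / 206.59 = 0.01936 μM = 19.4 nM

19.4 nM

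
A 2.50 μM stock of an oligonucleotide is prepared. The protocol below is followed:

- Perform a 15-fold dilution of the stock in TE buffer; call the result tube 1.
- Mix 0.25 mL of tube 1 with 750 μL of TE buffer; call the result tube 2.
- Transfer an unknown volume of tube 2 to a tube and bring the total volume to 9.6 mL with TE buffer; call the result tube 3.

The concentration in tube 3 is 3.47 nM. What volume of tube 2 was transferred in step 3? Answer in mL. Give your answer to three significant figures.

Step 1: 15-fold → factor 15
Step 2: 0.25 mL + 750 μL = 1 mL total → factor 1/0.25 = 4
Step 3: v brought to 9.6 mL → factor = 9.6 mL/v
Product of known-step factors = 60
Overall factor = 2.50 μM / (3.47 nM) = 720.46
Step-3 factor = 720.46 / 60 = 12.008
v = 9.6 mL / 12.008 = 0.799 mL

0.799 mL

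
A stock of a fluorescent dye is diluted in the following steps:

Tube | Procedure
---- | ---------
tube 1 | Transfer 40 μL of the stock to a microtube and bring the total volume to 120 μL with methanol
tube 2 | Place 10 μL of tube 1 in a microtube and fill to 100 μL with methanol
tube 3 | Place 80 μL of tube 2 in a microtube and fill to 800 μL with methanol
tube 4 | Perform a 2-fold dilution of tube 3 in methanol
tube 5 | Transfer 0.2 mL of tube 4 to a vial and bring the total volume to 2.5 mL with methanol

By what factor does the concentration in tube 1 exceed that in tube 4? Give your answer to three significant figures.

Step 1: 40 μL brought to 120 μL → factor 120/40 = 3
Step 2: 10 μL brought to 100 μL → factor 100/10 = 10
Step 3: 80 μL brought to 800 μL → factor 800/80 = 10
Step 4: 2-fold → factor 2
Dilution factor to tube 1 = 3; to tube 4 = 600
[tube 1]/[tube 4] = (factor to tube 4)/(factor to tube 1) = 600/3 = 200

200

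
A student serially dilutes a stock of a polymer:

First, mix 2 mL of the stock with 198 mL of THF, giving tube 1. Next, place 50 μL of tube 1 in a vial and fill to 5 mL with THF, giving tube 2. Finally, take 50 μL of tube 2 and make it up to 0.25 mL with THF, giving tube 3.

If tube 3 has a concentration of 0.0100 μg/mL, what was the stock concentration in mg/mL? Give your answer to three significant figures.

0.500 mg/mL

Step 1: 2 mL + 198 mL = 200 mL total → factor 200/2 = 100
Step 2: 50 μL brought to 5 mL → factor 5000/50 = 100
Step 3: 50 μL brought to 0.25 mL → factor 250/50 = 5
Overall dilution factor = 100 × 100 × 5 = 50000
Stock = 0.0100 μg/mL × 50000 = 500.0 μg/mL = 0.500 mg/mL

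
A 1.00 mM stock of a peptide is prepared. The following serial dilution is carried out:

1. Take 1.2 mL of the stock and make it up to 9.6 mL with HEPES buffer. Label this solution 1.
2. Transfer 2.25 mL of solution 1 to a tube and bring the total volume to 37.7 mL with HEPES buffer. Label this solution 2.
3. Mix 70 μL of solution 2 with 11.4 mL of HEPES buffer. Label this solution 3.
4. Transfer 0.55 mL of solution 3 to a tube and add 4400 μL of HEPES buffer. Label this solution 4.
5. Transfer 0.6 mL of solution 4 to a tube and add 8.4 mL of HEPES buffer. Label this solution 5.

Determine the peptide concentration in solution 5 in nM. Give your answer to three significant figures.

Step 1: 1.2 mL brought to 9.6 mL → factor 9.6/1.2 = 8
Step 2: 2.25 mL brought to 37.7 mL → factor 37.7/2.25 = 16.756
Step 3: 70 μL + 11.4 mL = 11470 μL total → factor 11470/70 = 163.86
Step 4: 0.55 mL + 4400 μL = 4.95 mL total → factor 4.95/0.55 = 9
Step 5: 0.6 mL + 8.4 mL = 9 mL total → factor 9/0.6 = 15
Overall dilution factor = 8 × 16.756 × 163.86 × 9 × 15 = 2.9652 × 10^6
Final = 1.00 mM / 2.9652 × 10^6 = 3.373 × 10^-7 mM = 0.337 nM

0.337 nM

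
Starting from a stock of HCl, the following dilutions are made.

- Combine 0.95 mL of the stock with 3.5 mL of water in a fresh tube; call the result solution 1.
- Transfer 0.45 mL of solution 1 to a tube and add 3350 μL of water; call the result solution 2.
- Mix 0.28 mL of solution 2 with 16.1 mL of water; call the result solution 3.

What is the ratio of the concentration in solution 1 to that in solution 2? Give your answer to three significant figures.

8.44

Step 1: 0.95 mL + 3.5 mL = 4.45 mL total → factor 4.45/0.95 = 4.6842
Step 2: 0.45 mL + 3350 μL = 3.8 mL total → factor 3.8/0.45 = 8.4444
Dilution factor to solution 1 = 4.6842; to solution 2 = 39.556
[solution 1]/[solution 2] = (factor to solution 2)/(factor to solution 1) = 39.556/4.6842 = 8.44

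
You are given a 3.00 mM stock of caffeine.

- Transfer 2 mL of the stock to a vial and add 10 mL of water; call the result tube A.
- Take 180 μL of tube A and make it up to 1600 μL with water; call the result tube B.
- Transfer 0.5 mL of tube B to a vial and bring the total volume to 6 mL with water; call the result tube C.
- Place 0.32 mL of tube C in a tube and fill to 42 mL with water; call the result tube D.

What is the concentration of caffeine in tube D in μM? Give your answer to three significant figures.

Step 1: 2 mL + 10 mL = 12 mL total → factor 12/2 = 6
Step 2: 180 μL brought to 1600 μL → factor 1600/180 = 8.8889
Step 3: 0.5 mL brought to 6 mL → factor 6/0.5 = 12
Step 4: 0.32 mL brought to 42 mL → factor 42/0.32 = 131.25
Overall dilution factor = 6 × 8.8889 × 12 × 131.25 = 84000
Final = 3.00 mM / 84000 = 3.571 × 10^-5 mM = 0.0357 μM

0.0357 μM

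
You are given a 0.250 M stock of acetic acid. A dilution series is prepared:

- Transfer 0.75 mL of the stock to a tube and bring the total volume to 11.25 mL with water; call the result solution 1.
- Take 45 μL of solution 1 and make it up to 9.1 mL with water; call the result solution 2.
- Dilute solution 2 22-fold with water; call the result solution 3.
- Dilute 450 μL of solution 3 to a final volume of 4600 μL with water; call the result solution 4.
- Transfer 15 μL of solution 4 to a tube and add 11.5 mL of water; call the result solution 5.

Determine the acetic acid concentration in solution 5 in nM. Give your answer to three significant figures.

Step 1: 0.75 mL brought to 11.25 mL → factor 11.25/0.75 = 15
Step 2: 45 μL brought to 9.1 mL → factor 9100/45 = 202.22
Step 3: 22-fold → factor 22
Step 4: 450 μL brought to 4600 μL → factor 4600/450 = 10.222
Step 5: 15 μL + 11.5 mL = 11515 μL total → factor 11515/15 = 767.67
Overall dilution factor = 15 × 202.22 × 22 × 10.222 × 767.67 = 5.2367 × 10^8
Final = 0.250 M / 5.2367 × 10^8 = 4.774 × 10^-10 M = 0.477 nM

0.477 nM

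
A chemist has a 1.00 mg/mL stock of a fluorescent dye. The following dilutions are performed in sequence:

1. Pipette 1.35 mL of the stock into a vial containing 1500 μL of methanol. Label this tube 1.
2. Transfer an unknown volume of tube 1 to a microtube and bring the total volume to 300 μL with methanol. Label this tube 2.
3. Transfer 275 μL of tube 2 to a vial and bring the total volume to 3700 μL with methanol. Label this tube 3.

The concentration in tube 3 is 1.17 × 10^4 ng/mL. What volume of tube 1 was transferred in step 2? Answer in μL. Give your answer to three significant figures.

Step 1: 1.35 mL + 1500 μL = 2.85 mL total → factor 2.85/1.35 = 2.1111
Step 2: v brought to 300 μL → factor = 300 μL/v
Step 3: 275 μL brought to 3700 μL → factor 3700/275 = 13.455
Product of known-step factors = 28.404
Overall factor = 1.00 mg/mL / (1.17 × 10^4 ng/mL) = 85.47
Step-2 factor = 85.47 / 28.404 = 3.0091
v = 300 μL / 3.0091 = 99.7 μL

99.7 μL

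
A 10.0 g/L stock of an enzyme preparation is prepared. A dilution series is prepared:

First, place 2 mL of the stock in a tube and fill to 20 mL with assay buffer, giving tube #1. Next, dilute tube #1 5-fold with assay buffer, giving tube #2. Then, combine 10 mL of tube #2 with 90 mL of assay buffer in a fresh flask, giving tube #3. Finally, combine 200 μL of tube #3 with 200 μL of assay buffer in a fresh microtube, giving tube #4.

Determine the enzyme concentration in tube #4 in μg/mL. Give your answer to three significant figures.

10.0 μg/mL

Step 1: 2 mL brought to 20 mL → factor 20/2 = 10
Step 2: 5-fold → factor 5
Step 3: 10 mL + 90 mL = 100 mL total → factor 100/10 = 10
Step 4: 200 μL + 200 μL = 400 μL total → factor 400/200 = 2
Overall dilution factor = 10 × 5 × 10 × 2 = 1000
Final = 10.0 g/L / 1000 = 0.01000 g/L = 10.0 μg/mL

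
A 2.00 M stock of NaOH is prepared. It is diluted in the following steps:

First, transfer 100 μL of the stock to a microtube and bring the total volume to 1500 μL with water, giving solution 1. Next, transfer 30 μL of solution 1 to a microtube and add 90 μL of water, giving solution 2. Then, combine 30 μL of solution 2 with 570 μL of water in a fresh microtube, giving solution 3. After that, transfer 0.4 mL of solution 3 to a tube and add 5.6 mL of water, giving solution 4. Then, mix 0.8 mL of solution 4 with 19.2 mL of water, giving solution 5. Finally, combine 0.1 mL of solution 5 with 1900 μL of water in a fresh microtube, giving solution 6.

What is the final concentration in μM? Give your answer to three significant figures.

Step 1: 100 μL brought to 1500 μL → factor 1500/100 = 15
Step 2: 30 μL + 90 μL = 120 μL total → factor 120/30 = 4
Step 3: 30 μL + 570 μL = 600 μL total → factor 600/30 = 20
Step 4: 0.4 mL + 5.6 mL = 6 mL total → factor 6/0.4 = 15
Step 5: 0.8 mL + 19.2 mL = 20 mL total → factor 20/0.8 = 25
Step 6: 0.1 mL + 1900 μL = 2 mL total → factor 2/0.1 = 20
Overall dilution factor = 15 × 4 × 20 × 15 × 25 × 20 = 9 × 10^6
Final = 2.00 M / 9 × 10^6 = 2.222 × 10^-7 M = 0.222 μM

0.222 μM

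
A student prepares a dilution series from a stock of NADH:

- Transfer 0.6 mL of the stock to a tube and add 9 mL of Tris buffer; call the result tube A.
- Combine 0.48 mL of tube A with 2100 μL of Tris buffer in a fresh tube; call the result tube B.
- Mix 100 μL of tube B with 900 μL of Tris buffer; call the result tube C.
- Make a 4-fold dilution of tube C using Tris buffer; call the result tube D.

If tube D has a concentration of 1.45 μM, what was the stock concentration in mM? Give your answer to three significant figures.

Step 1: 0.6 mL + 9 mL = 9.6 mL total → factor 9.6/0.6 = 16
Step 2: 0.48 mL + 2100 μL = 2.58 mL total → factor 2.58/0.48 = 5.375
Step 3: 100 μL + 900 μL = 1000 μL total → factor 1000/100 = 10
Step 4: 4-fold → factor 4
Overall dilution factor = 16 × 5.375 × 10 × 4 = 3440
Stock = 1.45 μM × 3440 = 4988 μM = 4.99 mM

4.99 mM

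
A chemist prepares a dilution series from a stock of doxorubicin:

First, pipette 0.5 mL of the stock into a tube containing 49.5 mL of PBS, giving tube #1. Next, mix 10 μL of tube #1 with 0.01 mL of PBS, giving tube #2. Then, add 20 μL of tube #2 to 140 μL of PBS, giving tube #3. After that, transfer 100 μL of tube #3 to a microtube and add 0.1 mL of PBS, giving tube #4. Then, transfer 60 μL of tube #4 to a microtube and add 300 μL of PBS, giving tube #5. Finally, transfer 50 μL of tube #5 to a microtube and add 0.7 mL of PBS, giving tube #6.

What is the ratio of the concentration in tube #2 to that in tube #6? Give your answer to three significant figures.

Step 1: 0.5 mL + 49.5 mL = 50 mL total → factor 50/0.5 = 100
Step 2: 10 μL + 0.01 mL = 20 μL total → factor 20/10 = 2
Step 3: 20 μL + 140 μL = 160 μL total → factor 160/20 = 8
Step 4: 100 μL + 0.1 mL = 200 μL total → factor 200/100 = 2
Step 5: 60 μL + 300 μL = 360 μL total → factor 360/60 = 6
Step 6: 50 μL + 0.7 mL = 750 μL total → factor 750/50 = 15
Dilution factor to tube #2 = 200; to tube #6 = 2.88 × 10^5
[tube #2]/[tube #6] = (factor to tube #6)/(factor to tube #2) = 2.88 × 10^5/200 = 1.44 × 10^3

1.44 × 10^3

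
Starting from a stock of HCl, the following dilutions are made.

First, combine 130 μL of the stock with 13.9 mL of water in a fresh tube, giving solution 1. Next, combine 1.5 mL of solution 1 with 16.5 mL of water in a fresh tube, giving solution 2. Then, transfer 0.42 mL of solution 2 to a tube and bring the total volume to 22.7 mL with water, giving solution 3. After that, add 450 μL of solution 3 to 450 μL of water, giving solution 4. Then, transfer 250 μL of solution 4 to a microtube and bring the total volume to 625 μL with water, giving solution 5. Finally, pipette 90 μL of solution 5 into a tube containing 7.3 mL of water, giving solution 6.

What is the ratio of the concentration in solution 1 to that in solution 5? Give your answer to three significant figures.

Step 1: 130 μL + 13.9 mL = 14030 μL total → factor 14030/130 = 107.92
Step 2: 1.5 mL + 16.5 mL = 18 mL total → factor 18/1.5 = 12
Step 3: 0.42 mL brought to 22.7 mL → factor 22.7/0.42 = 54.048
Step 4: 450 μL + 450 μL = 900 μL total → factor 900/450 = 2
Step 5: 250 μL brought to 625 μL → factor 625/250 = 2.5
Dilution factor to solution 1 = 107.92; to solution 5 = 3.4998 × 10^5
[solution 1]/[solution 5] = (factor to solution 5)/(factor to solution 1) = 3.4998 × 10^5/107.92 = 3.24 × 10^3

3.24 × 10^3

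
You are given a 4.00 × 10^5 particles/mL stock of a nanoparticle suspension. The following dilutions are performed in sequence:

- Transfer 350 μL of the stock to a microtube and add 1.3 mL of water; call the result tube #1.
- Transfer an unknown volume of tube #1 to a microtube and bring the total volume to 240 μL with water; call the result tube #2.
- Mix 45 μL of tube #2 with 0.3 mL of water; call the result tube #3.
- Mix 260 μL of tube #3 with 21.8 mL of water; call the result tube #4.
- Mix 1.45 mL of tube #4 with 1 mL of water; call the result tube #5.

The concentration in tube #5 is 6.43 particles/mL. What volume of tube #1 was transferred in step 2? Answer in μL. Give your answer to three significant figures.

Step 1: 350 μL + 1.3 mL = 1650 μL total → factor 1650/350 = 4.7143
Step 2: v brought to 240 μL → factor = 240 μL/v
Step 3: 45 μL + 0.3 mL = 345 μL total → factor 345/45 = 7.6667
Step 4: 260 μL + 21.8 mL = 22060 μL total → factor 22060/260 = 84.846
Step 5: 1.45 mL + 1 mL = 2.45 mL total → factor 2.45/1.45 = 1.6897
Product of known-step factors = 5181.5
Overall factor = 4.00 × 10^5 particles/mL / (6.43 particles/mL) = 62208
Step-2 factor = 62208 / 5181.5 = 12.006
v = 240 μL / 12.006 = 20.0 μL

20.0 μL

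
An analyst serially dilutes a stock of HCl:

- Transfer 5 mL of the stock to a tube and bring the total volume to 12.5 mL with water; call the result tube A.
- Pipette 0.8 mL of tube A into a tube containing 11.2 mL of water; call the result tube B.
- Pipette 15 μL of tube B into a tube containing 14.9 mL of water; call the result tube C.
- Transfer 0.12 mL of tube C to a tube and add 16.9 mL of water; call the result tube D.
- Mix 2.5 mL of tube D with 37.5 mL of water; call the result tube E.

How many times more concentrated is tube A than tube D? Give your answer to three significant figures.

2.12 × 10^6

Step 1: 5 mL brought to 12.5 mL → factor 12.5/5 = 2.5
Step 2: 0.8 mL + 11.2 mL = 12 mL total → factor 12/0.8 = 15
Step 3: 15 μL + 14.9 mL = 14915 μL total → factor 14915/15 = 994.33
Step 4: 0.12 mL + 16.9 mL = 17.02 mL total → factor 17.02/0.12 = 141.83
Dilution factor to tube A = 2.5; to tube D = 5.2886 × 10^6
[tube A]/[tube D] = (factor to tube D)/(factor to tube A) = 5.2886 × 10^6/2.5 = 2.12 × 10^6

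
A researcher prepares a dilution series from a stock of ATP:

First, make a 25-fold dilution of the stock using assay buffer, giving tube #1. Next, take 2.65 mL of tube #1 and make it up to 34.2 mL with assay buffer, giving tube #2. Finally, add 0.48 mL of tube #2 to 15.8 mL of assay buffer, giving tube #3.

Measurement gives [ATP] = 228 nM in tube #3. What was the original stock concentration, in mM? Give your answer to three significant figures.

Step 1: 25-fold → factor 25
Step 2: 2.65 mL brought to 34.2 mL → factor 34.2/2.65 = 12.906
Step 3: 0.48 mL + 15.8 mL = 16.28 mL total → factor 16.28/0.48 = 33.917
Overall dilution factor = 25 × 12.906 × 33.917 = 10943
Stock = 228 nM × 10943 = 2.495 × 10^6 nM = 2.49 mM

2.49 mM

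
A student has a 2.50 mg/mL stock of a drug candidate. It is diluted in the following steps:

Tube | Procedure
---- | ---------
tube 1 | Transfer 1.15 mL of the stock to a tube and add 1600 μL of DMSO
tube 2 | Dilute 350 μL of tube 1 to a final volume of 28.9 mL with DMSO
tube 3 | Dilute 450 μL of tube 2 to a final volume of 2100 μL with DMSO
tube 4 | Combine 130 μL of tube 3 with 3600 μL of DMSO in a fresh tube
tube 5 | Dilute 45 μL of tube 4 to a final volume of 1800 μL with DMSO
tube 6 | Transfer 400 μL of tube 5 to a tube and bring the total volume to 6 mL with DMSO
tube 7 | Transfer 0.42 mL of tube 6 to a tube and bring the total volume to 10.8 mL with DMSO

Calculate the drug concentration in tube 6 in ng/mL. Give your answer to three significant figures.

Step 1: 1.15 mL + 1600 μL = 2.75 mL total → factor 2.75/1.15 = 2.3913
Step 2: 350 μL brought to 28.9 mL → factor 28900/350 = 82.571
Step 3: 450 μL brought to 2100 μL → factor 2100/450 = 4.6667
Step 4: 130 μL + 3600 μL = 3730 μL total → factor 3730/130 = 28.692
Step 5: 45 μL brought to 1800 μL → factor 1800/45 = 40
Step 6: 400 μL brought to 6 mL → factor 6000/400 = 15
Dilution factor through tube 6 = 2.3913 × 82.571 × 4.6667 × 28.692 × 40 × 15 = 1.5863 × 10^7
[tube 6] = 2.50 mg/mL / 1.5863 × 10^7 = 1.576 × 10^-7 mg/mL = 0.158 ng/mL

0.158 ng/mL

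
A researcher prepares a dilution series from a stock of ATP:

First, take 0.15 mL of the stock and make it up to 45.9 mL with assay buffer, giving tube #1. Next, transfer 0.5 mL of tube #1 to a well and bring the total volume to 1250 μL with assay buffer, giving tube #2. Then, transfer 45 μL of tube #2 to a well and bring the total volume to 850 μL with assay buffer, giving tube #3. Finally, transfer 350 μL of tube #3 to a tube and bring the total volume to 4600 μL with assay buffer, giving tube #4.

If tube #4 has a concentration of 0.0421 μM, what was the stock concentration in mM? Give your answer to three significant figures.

Step 1: 0.15 mL brought to 45.9 mL → factor 45.9/0.15 = 306
Step 2: 0.5 mL brought to 1250 μL → factor 1.25/0.5 = 2.5
Step 3: 45 μL brought to 850 μL → factor 850/45 = 18.889
Step 4: 350 μL brought to 4600 μL → factor 4600/350 = 13.143
Overall dilution factor = 306 × 2.5 × 18.889 × 13.143 = 1.8991 × 10^5
Stock = 0.0421 μM × 1.8991 × 10^5 = 7995 μM = 8.00 mM

8.00 mM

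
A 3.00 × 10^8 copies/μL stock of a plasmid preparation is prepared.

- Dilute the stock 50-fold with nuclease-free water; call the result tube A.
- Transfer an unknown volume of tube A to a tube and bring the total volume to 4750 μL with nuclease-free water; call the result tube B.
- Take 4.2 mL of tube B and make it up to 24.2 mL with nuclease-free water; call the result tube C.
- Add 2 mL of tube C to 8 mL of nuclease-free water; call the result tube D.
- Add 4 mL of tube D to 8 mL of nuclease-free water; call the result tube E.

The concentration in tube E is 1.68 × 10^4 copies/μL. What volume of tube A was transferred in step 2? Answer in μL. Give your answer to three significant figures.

1.15 × 10^3 μL

Step 1: 50-fold → factor 50
Step 2: v brought to 4750 μL → factor = 4750 μL/v
Step 3: 4.2 mL brought to 24.2 mL → factor 24.2/4.2 = 5.7619
Step 4: 2 mL + 8 mL = 10 mL total → factor 10/2 = 5
Step 5: 4 mL + 8 mL = 12 mL total → factor 12/4 = 3
Product of known-step factors = 4321.4
Overall factor = 3.00 × 10^8 copies/μL / (1.68 × 10^4 copies/μL) = 17857
Step-2 factor = 17857 / 4321.4 = 4.1322
v = 4750 μL / 4.1322 = 1.15 × 10^3 μL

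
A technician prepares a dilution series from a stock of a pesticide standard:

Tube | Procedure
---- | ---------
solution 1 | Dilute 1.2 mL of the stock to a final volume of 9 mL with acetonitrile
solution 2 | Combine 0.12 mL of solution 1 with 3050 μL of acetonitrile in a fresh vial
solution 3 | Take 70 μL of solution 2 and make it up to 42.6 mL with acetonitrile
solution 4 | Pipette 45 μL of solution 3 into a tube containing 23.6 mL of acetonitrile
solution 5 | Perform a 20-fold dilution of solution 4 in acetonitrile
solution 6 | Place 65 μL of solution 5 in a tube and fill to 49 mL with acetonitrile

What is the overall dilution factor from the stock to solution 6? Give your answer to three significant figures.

9.55 × 10^11

Step 1: 1.2 mL brought to 9 mL → factor 9/1.2 = 7.5
Step 2: 0.12 mL + 3050 μL = 3.17 mL total → factor 3.17/0.12 = 26.417
Step 3: 70 μL brought to 42.6 mL → factor 42600/70 = 608.57
Step 4: 45 μL + 23.6 mL = 23645 μL total → factor 23645/45 = 525.44
Step 5: 20-fold → factor 20
Step 6: 65 μL brought to 49 mL → factor 49000/65 = 753.85
Overall dilution factor = 7.5 × 26.417 × 608.57 × 525.44 × 20 × 753.85 = 9.5519 × 10^11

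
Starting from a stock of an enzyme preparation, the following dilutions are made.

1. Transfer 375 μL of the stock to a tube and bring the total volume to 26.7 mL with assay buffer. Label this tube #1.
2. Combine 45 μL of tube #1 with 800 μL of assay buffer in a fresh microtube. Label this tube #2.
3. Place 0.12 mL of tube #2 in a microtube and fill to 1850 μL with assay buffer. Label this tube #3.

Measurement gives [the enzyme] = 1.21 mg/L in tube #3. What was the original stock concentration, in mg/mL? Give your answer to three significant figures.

24.9 mg/mL

Step 1: 375 μL brought to 26.7 mL → factor 26700/375 = 71.2
Step 2: 45 μL + 800 μL = 845 μL total → factor 845/45 = 18.778
Step 3: 0.12 mL brought to 1850 μL → factor 1.85/0.12 = 15.417
Overall dilution factor = 71.2 × 18.778 × 15.417 = 20612
Stock = 1.21 mg/L × 20612 = 2.494 × 10^4 mg/L = 24.9 mg/mL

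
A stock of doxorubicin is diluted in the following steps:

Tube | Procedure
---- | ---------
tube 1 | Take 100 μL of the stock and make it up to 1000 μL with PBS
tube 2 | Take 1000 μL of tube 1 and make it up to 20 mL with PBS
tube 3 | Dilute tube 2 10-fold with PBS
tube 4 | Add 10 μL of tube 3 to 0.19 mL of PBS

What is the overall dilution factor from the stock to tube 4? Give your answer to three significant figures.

Step 1: 100 μL brought to 1000 μL → factor 1000/100 = 10
Step 2: 1000 μL brought to 20 mL → factor 20000/1000 = 20
Step 3: 10-fold → factor 10
Step 4: 10 μL + 0.19 mL = 200 μL total → factor 200/10 = 20
Overall dilution factor = 10 × 20 × 10 × 20 = 40000

4.00 × 10^4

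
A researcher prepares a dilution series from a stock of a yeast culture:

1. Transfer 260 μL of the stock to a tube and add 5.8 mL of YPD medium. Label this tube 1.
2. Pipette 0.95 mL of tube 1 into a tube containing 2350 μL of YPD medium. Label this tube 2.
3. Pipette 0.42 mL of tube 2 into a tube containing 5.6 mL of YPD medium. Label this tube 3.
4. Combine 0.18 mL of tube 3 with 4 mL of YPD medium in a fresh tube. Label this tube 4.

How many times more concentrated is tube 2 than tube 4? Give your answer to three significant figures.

Step 1: 260 μL + 5.8 mL = 6060 μL total → factor 6060/260 = 23.308
Step 2: 0.95 mL + 2350 μL = 3.3 mL total → factor 3.3/0.95 = 3.4737
Step 3: 0.42 mL + 5.6 mL = 6.02 mL total → factor 6.02/0.42 = 14.333
Step 4: 0.18 mL + 4 mL = 4.18 mL total → factor 4.18/0.18 = 23.222
Dilution factor to tube 2 = 80.964; to tube 4 = 26949
[tube 2]/[tube 4] = (factor to tube 4)/(factor to tube 2) = 26949/80.964 = 333

333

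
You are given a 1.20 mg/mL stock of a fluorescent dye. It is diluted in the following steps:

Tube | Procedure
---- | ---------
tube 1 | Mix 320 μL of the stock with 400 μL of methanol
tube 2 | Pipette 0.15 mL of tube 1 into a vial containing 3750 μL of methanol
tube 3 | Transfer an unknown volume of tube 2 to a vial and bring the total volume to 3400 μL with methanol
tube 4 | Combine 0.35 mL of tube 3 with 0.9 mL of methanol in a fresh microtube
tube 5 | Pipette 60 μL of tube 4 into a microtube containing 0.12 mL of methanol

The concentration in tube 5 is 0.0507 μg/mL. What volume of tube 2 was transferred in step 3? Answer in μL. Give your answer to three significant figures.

Step 1: 320 μL + 400 μL = 720 μL total → factor 720/320 = 2.25
Step 2: 0.15 mL + 3750 μL = 3.9 mL total → factor 3.9/0.15 = 26
Step 3: v brought to 3400 μL → factor = 3400 μL/v
Step 4: 0.35 mL + 0.9 mL = 1.25 mL total → factor 1.25/0.35 = 3.5714
Step 5: 60 μL + 0.12 mL = 180 μL total → factor 180/60 = 3
Product of known-step factors = 626.79
Overall factor = 1.20 mg/mL / (0.0507 μg/mL) = 23669
Step-3 factor = 23669 / 626.79 = 37.762
v = 3400 μL / 37.762 = 90.0 μL

90.0 μL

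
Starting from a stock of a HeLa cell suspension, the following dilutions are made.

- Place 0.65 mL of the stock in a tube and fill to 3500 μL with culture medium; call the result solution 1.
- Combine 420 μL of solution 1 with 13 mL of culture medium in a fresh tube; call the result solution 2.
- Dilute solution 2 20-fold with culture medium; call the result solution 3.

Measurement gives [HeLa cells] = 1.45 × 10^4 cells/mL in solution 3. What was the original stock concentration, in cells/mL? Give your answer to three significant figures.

Step 1: 0.65 mL brought to 3500 μL → factor 3.5/0.65 = 5.3846
Step 2: 420 μL + 13 mL = 13420 μL total → factor 13420/420 = 31.952
Step 3: 20-fold → factor 20
Overall dilution factor = 5.3846 × 31.952 × 20 = 3441
Stock = 1.45 × 10^4 cells/mL × 3441 = 4.99 × 10^7 cells/mL

4.99 × 10^7 cells/mL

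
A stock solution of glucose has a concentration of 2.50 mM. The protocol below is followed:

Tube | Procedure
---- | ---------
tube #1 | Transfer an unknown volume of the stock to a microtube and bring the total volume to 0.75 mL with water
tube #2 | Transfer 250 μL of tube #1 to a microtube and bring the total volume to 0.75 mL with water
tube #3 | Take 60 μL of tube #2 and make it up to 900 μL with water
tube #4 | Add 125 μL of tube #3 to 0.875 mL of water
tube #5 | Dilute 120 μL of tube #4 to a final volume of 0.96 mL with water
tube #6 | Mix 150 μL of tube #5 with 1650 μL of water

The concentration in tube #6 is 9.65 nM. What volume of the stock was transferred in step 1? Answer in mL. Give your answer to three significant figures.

Step 1: v brought to 0.75 mL → factor = 0.75 mL/v
Step 2: 250 μL brought to 0.75 mL → factor 750/250 = 3
Step 3: 60 μL brought to 900 μL → factor 900/60 = 15
Step 4: 125 μL + 0.875 mL = 1000 μL total → factor 1000/125 = 8
Step 5: 120 μL brought to 0.96 mL → factor 960/120 = 8
Step 6: 150 μL + 1650 μL = 1800 μL total → factor 1800/150 = 12
Product of known-step factors = 34560
Overall factor = 2.50 mM / (9.65 nM) = 2.5907 × 10^5
Step-1 factor = 2.5907 × 10^5 / 34560 = 7.4962
v = 0.75 mL / 7.4962 = 0.100 mL

0.100 mL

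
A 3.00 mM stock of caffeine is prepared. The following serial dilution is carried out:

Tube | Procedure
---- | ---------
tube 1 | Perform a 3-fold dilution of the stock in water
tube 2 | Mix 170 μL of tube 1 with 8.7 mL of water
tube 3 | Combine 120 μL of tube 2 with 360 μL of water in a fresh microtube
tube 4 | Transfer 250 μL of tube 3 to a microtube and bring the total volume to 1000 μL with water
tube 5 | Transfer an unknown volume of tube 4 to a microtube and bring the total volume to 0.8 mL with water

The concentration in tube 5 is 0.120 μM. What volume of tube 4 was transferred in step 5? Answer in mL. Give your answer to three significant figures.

Step 1: 3-fold → factor 3
Step 2: 170 μL + 8.7 mL = 8870 μL total → factor 8870/170 = 52.176
Step 3: 120 μL + 360 μL = 480 μL total → factor 480/120 = 4
Step 4: 250 μL brought to 1000 μL → factor 1000/250 = 4
Step 5: v brought to 0.8 mL → factor = 0.8 mL/v
Product of known-step factors = 2504.5
Overall factor = 3.00 mM / (0.120 μM) = 25000
Step-5 factor = 25000 / 2504.5 = 9.9821
v = 0.8 mL / 9.9821 = 0.0801 mL

0.0801 mL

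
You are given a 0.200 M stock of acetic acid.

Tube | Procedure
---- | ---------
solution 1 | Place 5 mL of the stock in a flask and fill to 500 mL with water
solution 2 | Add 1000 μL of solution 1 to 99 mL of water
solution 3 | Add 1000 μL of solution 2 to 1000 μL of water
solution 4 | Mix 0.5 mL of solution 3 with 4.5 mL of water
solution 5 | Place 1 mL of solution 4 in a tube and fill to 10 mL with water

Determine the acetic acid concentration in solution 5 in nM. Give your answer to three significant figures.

100 nM

Step 1: 5 mL brought to 500 mL → factor 500/5 = 100
Step 2: 1000 μL + 99 mL = 1 × 10^5 μL total → factor 1 × 10^5/1000 = 100
Step 3: 1000 μL + 1000 μL = 2000 μL total → factor 2000/1000 = 2
Step 4: 0.5 mL + 4.5 mL = 5 mL total → factor 5/0.5 = 10
Step 5: 1 mL brought to 10 mL → factor 10/1 = 10
Overall dilution factor = 100 × 100 × 2 × 10 × 10 = 2 × 10^6
Final = 0.200 M / 2 × 10^6 = 1.000 × 10^-7 M = 100 nM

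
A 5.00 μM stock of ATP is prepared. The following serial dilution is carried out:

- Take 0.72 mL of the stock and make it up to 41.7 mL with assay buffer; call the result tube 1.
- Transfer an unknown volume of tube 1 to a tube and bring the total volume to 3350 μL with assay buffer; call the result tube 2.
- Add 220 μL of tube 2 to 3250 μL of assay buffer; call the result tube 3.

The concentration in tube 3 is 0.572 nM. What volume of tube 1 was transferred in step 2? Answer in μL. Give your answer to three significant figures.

350 μL

Step 1: 0.72 mL brought to 41.7 mL → factor 41.7/0.72 = 57.917
Step 2: v brought to 3350 μL → factor = 3350 μL/v
Step 3: 220 μL + 3250 μL = 3470 μL total → factor 3470/220 = 15.773
Product of known-step factors = 913.5
Overall factor = 5.00 μM / (0.572 nM) = 8741.3
Step-2 factor = 8741.3 / 913.5 = 9.5689
v = 3350 μL / 9.5689 = 350 μL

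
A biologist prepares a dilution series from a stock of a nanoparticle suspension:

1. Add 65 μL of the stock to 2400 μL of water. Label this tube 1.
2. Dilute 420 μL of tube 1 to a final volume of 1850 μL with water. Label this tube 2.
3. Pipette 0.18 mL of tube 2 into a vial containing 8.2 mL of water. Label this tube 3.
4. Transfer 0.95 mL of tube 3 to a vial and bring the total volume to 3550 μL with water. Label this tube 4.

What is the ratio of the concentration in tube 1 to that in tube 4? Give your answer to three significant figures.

766

Step 1: 65 μL + 2400 μL = 2465 μL total → factor 2465/65 = 37.923
Step 2: 420 μL brought to 1850 μL → factor 1850/420 = 4.4048
Step 3: 0.18 mL + 8.2 mL = 8.38 mL total → factor 8.38/0.18 = 46.556
Step 4: 0.95 mL brought to 3550 μL → factor 3.55/0.95 = 3.7368
Dilution factor to tube 1 = 37.923; to tube 4 = 29060
[tube 1]/[tube 4] = (factor to tube 4)/(factor to tube 1) = 29060/37.923 = 766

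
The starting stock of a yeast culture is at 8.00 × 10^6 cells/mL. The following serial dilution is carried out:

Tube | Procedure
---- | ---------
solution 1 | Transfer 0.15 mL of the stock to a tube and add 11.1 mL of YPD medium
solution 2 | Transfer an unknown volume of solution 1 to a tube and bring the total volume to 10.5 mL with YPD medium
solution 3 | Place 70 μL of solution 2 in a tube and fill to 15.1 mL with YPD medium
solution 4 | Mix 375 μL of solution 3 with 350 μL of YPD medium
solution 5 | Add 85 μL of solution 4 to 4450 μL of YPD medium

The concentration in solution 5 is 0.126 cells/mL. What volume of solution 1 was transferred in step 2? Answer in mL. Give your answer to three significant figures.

Step 1: 0.15 mL + 11.1 mL = 11.25 mL total → factor 11.25/0.15 = 75
Step 2: v brought to 10.5 mL → factor = 10.5 mL/v
Step 3: 70 μL brought to 15.1 mL → factor 15100/70 = 215.71
Step 4: 375 μL + 350 μL = 725 μL total → factor 725/375 = 1.9333
Step 5: 85 μL + 4450 μL = 4535 μL total → factor 4535/85 = 53.353
Product of known-step factors = 1.6688 × 10^6
Overall factor = 8.00 × 10^6 cells/mL / (0.126 cells/mL) = 6.3492 × 10^7
Step-2 factor = 6.3492 × 10^7 / 1.6688 × 10^6 = 38.046
v = 10.5 mL / 38.046 = 0.276 mL

0.276 mL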